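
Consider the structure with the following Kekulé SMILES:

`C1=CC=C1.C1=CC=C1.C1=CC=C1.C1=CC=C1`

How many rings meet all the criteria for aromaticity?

The SMILES encodes a four-membered carbon ring with two alternating C=C double bonds; a four-membered carbon ring with two alternating C=C double bonds; a four-membered carbon ring with two alternating C=C double bonds; a four-membered carbon ring with two alternating C=C double bonds.
The 4-membered ring has only sp² ring atoms; a planar conformation would have a fully conjugated π system of 4 electrons. But 4 = 4(1), which is 4n not 4n+2, so it is not aromatic (cyclobutadiene) — cyclobutadiene is antiaromatic and distorts to a rectangle.
The second 4-membered ring has only sp² ring atoms; a planar conformation would have a fully conjugated π system of 4 electrons. But 4 = 4(1), which is 4n not 4n+2, so it is not aromatic (cyclobutadiene) — cyclobutadiene is antiaromatic and distorts to a rectangle.
The third 4-membered ring has only sp² ring atoms; a planar conformation would have a fully conjugated π system of 4 electrons. But 4 = 4(1), which is 4n not 4n+2, so it is not aromatic (cyclobutadiene) — cyclobutadiene is antiaromatic and distorts to a rectangle.
The fourth 4-membered ring has only sp² ring atoms; a planar conformation would have a fully conjugated π system of 4 electrons. But 4 = 4(1), which is 4n not 4n+2, so it is not aromatic (cyclobutadiene) — cyclobutadiene is antiaromatic and distorts to a rectangle.
None of the rings are aromatic. Total: 0.

0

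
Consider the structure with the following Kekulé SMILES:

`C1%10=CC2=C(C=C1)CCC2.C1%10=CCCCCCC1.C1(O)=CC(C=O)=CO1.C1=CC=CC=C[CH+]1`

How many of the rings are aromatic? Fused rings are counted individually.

3

The SMILES encodes a six-membered carbon ring with three alternating C=C double bonds, fused to a saturated five-membered carbon ring; an eight-membered carbon ring with one C=C double bond; a five-membered ring of four carbons and one oxygen, with two C=C double bonds; a seven-membered all-carbon ring bearing a positive charge on one carbon, with three C=C double bonds.
The 6-membered ring has a continuous p-orbital overlap around the ring; 3 ring double bonds give 6 π electrons. 6 = 4(1)+2, so it is aromatic (benzene ring).
The 5-membered ring has three sp³ carbons, so it is not fully conjugated — not aromatic (cyclopentane ring).
The 8-membered ring has six sp³ carbons, so it is not fully conjugated — not aromatic (cyclooctene).
The 5-membered ring with one oxygen is planar and fully conjugated; 2 ring double bonds (4 π electrons) plus a heteroatom lone pair (2) give 6 π electrons. Since 6 = 4n+2 (n=1), it is aromatic (furan).
The 7-membered ring is planar and fully conjugated; 3 ring double bonds (6 π electrons) plus the carbocation's empty p orbital (0, but keeps the ring conjugated) give 6 π electrons. That satisfies 4n+2 with n=1, so it is aromatic (tropylium cation).
3 of the 5 rings are aromatic. Total: 3.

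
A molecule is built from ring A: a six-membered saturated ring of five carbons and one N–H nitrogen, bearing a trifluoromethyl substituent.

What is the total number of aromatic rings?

Ring A has only sp³ atoms, so it is not fully conjugated — not aromatic (piperidine).

0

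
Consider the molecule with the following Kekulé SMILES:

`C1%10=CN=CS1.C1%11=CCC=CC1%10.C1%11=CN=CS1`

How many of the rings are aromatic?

The SMILES encodes a five-membered ring with a sulfur at position 1 and a nitrogen at position 3 (in a C=N bond), with two double bonds; a six-membered carbon ring with two isolated C=C double bonds and two sp³ carbons; a five-membered ring with a sulfur at position 1 and a nitrogen at position 3 (in a C=N bond), with two double bonds.
The 5-membered ring with one sulfur and one =N– has a continuous p-orbital overlap around the ring; 2 ring double bonds (4 π electrons) plus a heteroatom lone pair (2) give 6 π electrons. That satisfies 4n+2 with n=1, so it is aromatic (thiazole).
The 6-membered ring has two sp³ carbons, so it is not fully conjugated — not aromatic (1,4-cyclohexadiene).
The second 5-membered ring with one sulfur and one =N– has a continuous p-orbital overlap around the ring; 2 ring double bonds (4 π electrons) plus a heteroatom lone pair (2) give 6 π electrons. Since 6 = 4n+2 (n=1), it is aromatic (thiazole).
2 of the 3 rings are aromatic. Total: 2.

2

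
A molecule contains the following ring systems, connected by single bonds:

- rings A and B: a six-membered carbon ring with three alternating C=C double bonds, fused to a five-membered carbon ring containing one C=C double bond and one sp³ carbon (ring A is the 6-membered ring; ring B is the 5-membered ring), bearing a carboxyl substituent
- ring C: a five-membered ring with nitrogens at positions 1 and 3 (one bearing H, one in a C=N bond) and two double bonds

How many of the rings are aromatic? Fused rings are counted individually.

2

Ring A has a continuous p-orbital overlap around the ring; 3 ring double bonds give 6 π electrons. 6 = 4(1)+2, so ring A is aromatic (benzene ring).
Ring B has one sp³ carbon, so it is not fully conjugated — not aromatic (cyclopentene ring).
Ring C is planar and fully conjugated; 2 ring double bonds (4 π electrons) plus a heteroatom lone pair (2) give 6 π electrons. That satisfies 4n+2 with n=1, so ring C is aromatic (imidazole).
Aromatic: A, C. Total: 2.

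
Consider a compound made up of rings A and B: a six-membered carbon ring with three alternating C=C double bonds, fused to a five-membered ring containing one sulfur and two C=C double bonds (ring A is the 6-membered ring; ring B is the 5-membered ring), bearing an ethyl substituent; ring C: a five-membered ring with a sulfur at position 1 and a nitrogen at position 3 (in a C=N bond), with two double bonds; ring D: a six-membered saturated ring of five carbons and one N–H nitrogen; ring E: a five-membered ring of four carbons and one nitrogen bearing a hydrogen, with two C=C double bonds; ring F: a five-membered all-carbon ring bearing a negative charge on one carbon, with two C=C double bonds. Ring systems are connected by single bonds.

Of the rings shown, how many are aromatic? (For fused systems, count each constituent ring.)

5

Rings A and B form a fused bicyclic system (with one sulfur) with 9 sp² atoms and 10 π electrons from ring double bonds plus a heteroatom lone pair. 10 = 4(2)+2, so the system is aromatic and both rings count as aromatic (benzothiophene).
Ring C is fully conjugated (every ring atom contributes a p orbital); 2 ring double bonds (4 π electrons) plus a heteroatom lone pair (2) give 6 π electrons. Since 6 = 4n+2 (n=1), ring C is aromatic (thiazole).
Ring D has only sp³ atoms, so it is not fully conjugated — not aromatic (piperidine).
Ring E has a continuous p-orbital overlap around the ring; 2 ring double bonds (4 π electrons) plus a heteroatom lone pair (2) give 6 π electrons. 6 = 4(1)+2, so ring E is aromatic (pyrrole).
Ring F is planar and fully conjugated; 2 ring double bonds (4 π electrons) plus the carbanion lone pair (2) give 6 π electrons. Since 6 = 4n+2 (n=1), ring F is aromatic (cyclopentadienyl anion).
Aromatic: A, B, C, E, F. Total: 5.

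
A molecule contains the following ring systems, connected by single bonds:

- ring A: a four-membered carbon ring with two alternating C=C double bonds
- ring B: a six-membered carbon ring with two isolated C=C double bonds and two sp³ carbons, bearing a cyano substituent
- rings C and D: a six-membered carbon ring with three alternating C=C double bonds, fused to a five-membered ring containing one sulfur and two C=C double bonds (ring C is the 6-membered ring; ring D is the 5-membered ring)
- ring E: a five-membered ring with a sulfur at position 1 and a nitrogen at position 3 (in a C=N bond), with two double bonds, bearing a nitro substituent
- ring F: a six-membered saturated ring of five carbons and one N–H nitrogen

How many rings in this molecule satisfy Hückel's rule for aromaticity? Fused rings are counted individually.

Ring A has only sp² ring atoms; a planar conformation would have a fully conjugated π system of 4 electrons. But 4 = 4(1), which is 4n not 4n+2, so ring A is not aromatic (cyclobutadiene) — cyclobutadiene is antiaromatic and distorts to a rectangle.
Ring B has two sp³ carbons, so it is not fully conjugated — not aromatic (1,4-cyclohexadiene).
Rings C and D form a fused bicyclic system (with one sulfur) with 9 sp² atoms and 10 π electrons from ring double bonds plus a heteroatom lone pair. 10 = 4(2)+2, so the system is aromatic and both rings count as aromatic (benzothiophene).
Ring E has a continuous p-orbital overlap around the ring; 2 ring double bonds (4 π electrons) plus a heteroatom lone pair (2) give 6 π electrons. Since 6 = 4n+2 (n=1), ring E is aromatic (thiazole).
Ring F has only sp³ atoms, so it is not fully conjugated — not aromatic (piperidine).
Aromatic: C, D, E. Total: 3.

3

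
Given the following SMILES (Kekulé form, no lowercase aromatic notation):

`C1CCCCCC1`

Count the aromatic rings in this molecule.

0

The SMILES encodes a seven-membered saturated carbon ring.
The 7-membered ring has only sp³ atoms, so it is not fully conjugated — not aromatic (cycloheptane).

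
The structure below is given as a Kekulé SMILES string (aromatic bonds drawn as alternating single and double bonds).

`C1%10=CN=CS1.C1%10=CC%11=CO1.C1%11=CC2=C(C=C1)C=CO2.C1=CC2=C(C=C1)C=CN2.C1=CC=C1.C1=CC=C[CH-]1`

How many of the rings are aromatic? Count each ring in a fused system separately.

7

The SMILES encodes a five-membered ring with a sulfur at position 1 and a nitrogen at position 3 (in a C=N bond), with two double bonds; a five-membered ring of four carbons and one oxygen, with two C=C double bonds; a six-membered carbon ring with three alternating C=C double bonds, fused to a five-membered ring containing one oxygen and two C=C double bonds; a six-membered carbon ring with three alternating C=C double bonds, fused to a five-membered ring containing one N–H nitrogen and two C=C double bonds; a four-membered carbon ring with two alternating C=C double bonds; a five-membered all-carbon ring bearing a negative charge on one carbon, with two C=C double bonds.
The 5-membered ring with one sulfur and one =N– is planar and fully conjugated; 2 ring double bonds (4 π electrons) plus a heteroatom lone pair (2) give 6 π electrons. That satisfies 4n+2 with n=1, so it is aromatic (thiazole).
The 5-membered ring with one oxygen is planar and fully conjugated; 2 ring double bonds (4 π electrons) plus a heteroatom lone pair (2) give 6 π electrons. 6 = 4(1)+2, so it is aromatic (furan).
The fused 6/5-membered bicyclic (with one oxygen) is a single π system with 9 sp² atoms and 10 π electrons from ring double bonds plus a heteroatom lone pair. 10 = 4(2)+2, so the system is aromatic and both rings count as aromatic (benzofuran).
The fused 6/5-membered bicyclic (with one N–H) is a single π system with 9 sp² atoms and 10 π electrons from ring double bonds plus a heteroatom lone pair. 10 = 4(2)+2, so the system is aromatic and both rings count as aromatic (indole).
The 4-membered ring has only sp² ring atoms; a planar conformation would have a fully conjugated π system of 4 electrons. But 4 = 4(1), which is 4n not 4n+2, so it is not aromatic (cyclobutadiene) — cyclobutadiene is antiaromatic and distorts to a rectangle.
The 5-membered ring is fully conjugated (every ring atom contributes a p orbital); 2 ring double bonds (4 π electrons) plus the carbanion lone pair (2) give 6 π electrons. 6 = 4(1)+2, so it is aromatic (cyclopentadienyl anion).
7 of the 8 rings are aromatic. Total: 7.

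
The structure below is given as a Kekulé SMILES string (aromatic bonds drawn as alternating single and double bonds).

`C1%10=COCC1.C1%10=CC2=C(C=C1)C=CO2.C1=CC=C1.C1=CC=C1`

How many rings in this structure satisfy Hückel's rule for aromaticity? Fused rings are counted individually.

2

The SMILES encodes a five-membered ring of four carbons and one oxygen, with one C=C double bond and two sp³ carbons; a six-membered carbon ring with three alternating C=C double bonds, fused to a five-membered ring containing one oxygen and two C=C double bonds; a four-membered carbon ring with two alternating C=C double bonds; a four-membered carbon ring with two alternating C=C double bonds.
The 5-membered ring with one oxygen has two sp³ carbons, so it is not fully conjugated — not aromatic (2,3-dihydrofuran).
The fused 6/5-membered bicyclic (with one oxygen) is a single π system with 9 sp² atoms and 10 π electrons from ring double bonds plus a heteroatom lone pair. 10 = 4(2)+2, so the system is aromatic and both rings count as aromatic (benzofuran).
The 4-membered ring has only sp² ring atoms; a planar conformation would have a fully conjugated π system of 4 electrons. But 4 = 4(1), which is 4n not 4n+2, so it is not aromatic (cyclobutadiene) — cyclobutadiene is antiaromatic and distorts to a rectangle.
The second 4-membered ring has only sp² ring atoms; a planar conformation would have a fully conjugated π system of 4 electrons. But 4 = 4(1), which is 4n not 4n+2, so it is not aromatic (cyclobutadiene) — cyclobutadiene is antiaromatic and distorts to a rectangle.
2 of the 5 rings are aromatic. Total: 2.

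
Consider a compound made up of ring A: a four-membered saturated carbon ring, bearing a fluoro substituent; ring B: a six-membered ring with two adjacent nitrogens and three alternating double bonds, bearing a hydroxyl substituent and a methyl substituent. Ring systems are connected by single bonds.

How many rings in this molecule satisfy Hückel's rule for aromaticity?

Ring A has only sp³ atoms, so it is not fully conjugated — not aromatic (cyclobutane).
Ring B is fully conjugated (every ring atom contributes a p orbital); 3 ring double bonds give 6 π electrons. Since 6 = 4n+2 (n=1), ring B is aromatic (pyridazine).
Aromatic: B. Total: 1.

1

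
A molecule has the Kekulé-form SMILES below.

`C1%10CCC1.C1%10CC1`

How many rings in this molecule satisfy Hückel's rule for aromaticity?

0

The SMILES encodes a four-membered saturated carbon ring; a three-membered saturated carbon ring.
The 4-membered ring has only sp³ atoms, so it is not fully conjugated — not aromatic (cyclobutane).
The 3-membered ring has only sp³ atoms, so it is not fully conjugated — not aromatic (cyclopropane).
None of the rings are aromatic. Total: 0.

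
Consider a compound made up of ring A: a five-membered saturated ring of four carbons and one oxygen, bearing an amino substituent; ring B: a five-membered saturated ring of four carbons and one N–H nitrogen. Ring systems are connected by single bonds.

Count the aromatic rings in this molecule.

0

Ring A has only sp³ atoms, so it is not fully conjugated — not aromatic (tetrahydrofuran).
Ring B has only sp³ atoms, so it is not fully conjugated — not aromatic (pyrrolidine).
No ring is aromatic. Total: 0.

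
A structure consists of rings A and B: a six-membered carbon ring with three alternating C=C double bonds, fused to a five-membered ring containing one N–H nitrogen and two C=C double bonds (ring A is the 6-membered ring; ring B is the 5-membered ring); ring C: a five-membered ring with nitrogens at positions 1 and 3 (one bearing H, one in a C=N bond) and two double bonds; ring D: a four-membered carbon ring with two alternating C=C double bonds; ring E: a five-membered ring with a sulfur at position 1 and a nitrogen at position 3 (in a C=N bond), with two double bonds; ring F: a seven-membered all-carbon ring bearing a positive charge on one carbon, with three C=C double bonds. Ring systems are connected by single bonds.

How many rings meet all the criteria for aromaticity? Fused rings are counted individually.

5

Rings A and B form a fused bicyclic system (with one N–H) with 9 sp² atoms and 10 π electrons from ring double bonds plus a heteroatom lone pair. 10 = 4(2)+2, so the system is aromatic and both rings count as aromatic (indole).
Ring C has a continuous p-orbital overlap around the ring; 2 ring double bonds (4 π electrons) plus a heteroatom lone pair (2) give 6 π electrons. That satisfies 4n+2 with n=1, so ring C is aromatic (imidazole).
Ring D has only sp² ring atoms; a planar conformation would have a fully conjugated π system of 4 electrons. But 4 = 4(1), which is 4n not 4n+2, so ring D is not aromatic (cyclobutadiene) — cyclobutadiene is antiaromatic and distorts to a rectangle.
Ring E has a continuous p-orbital overlap around the ring; 2 ring double bonds (4 π electrons) plus a heteroatom lone pair (2) give 6 π electrons. That satisfies 4n+2 with n=1, so ring E is aromatic (thiazole).
Ring F has a continuous p-orbital overlap around the ring; 3 ring double bonds (6 π electrons) plus the carbocation's empty p orbital (0, but keeps the ring conjugated) give 6 π electrons. That satisfies 4n+2 with n=1, so ring F is aromatic (tropylium cation).
Aromatic: A, B, C, E, F. Total: 5.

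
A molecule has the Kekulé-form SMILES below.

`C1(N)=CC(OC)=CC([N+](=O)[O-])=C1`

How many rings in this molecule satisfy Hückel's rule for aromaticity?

The SMILES encodes a six-membered carbon ring with three alternating C=C double bonds.
The 6-membered ring is planar and fully conjugated; 3 ring double bonds give 6 π electrons. Since 6 = 4n+2 (n=1), it is aromatic (benzene).

1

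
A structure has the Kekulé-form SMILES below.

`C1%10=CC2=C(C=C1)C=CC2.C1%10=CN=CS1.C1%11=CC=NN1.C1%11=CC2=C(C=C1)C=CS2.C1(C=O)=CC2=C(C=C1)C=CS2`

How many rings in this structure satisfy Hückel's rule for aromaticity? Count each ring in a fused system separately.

7

The SMILES encodes a six-membered carbon ring with three alternating C=C double bonds, fused to a five-membered carbon ring containing one C=C double bond and one sp³ carbon; a five-membered ring with a sulfur at position 1 and a nitrogen at position 3 (in a C=N bond), with two double bonds; a five-membered ring with two adjacent nitrogens (one bearing H, one in a double bond) and two double bonds; a six-membered carbon ring with three alternating C=C double bonds, fused to a five-membered ring containing one sulfur and two C=C double bonds; a six-membered carbon ring with three alternating C=C double bonds, fused to a five-membered ring containing one sulfur and two C=C double bonds.
The 6-membered ring is planar and fully conjugated; 3 ring double bonds give 6 π electrons. 6 = 4(1)+2, so it is aromatic (benzene ring).
The 5-membered ring has one sp³ carbon, so it is not fully conjugated — not aromatic (cyclopentene ring).
The 5-membered ring with one sulfur and one =N– is planar and fully conjugated; 2 ring double bonds (4 π electrons) plus a heteroatom lone pair (2) give 6 π electrons. That satisfies 4n+2 with n=1, so it is aromatic (thiazole).
The 5-membered ring with two adjacent nitrogens (one N–H, one =N–) is fully conjugated (every ring atom contributes a p orbital); 2 ring double bonds (4 π electrons) plus a heteroatom lone pair (2) give 6 π electrons. 6 = 4(1)+2, so it is aromatic (pyrazole).
The fused 6/5-membered bicyclic (with one sulfur) is a single π system with 9 sp² atoms and 10 π electrons from ring double bonds plus a heteroatom lone pair. 10 = 4(2)+2, so the system is aromatic and both rings count as aromatic (benzothiophene).
The fused 6/5-membered bicyclic (with one sulfur) is a single π system with 9 sp² atoms and 10 π electrons from ring double bonds plus a heteroatom lone pair. 10 = 4(2)+2, so the system is aromatic and both rings count as aromatic (benzothiophene).
7 of the 8 rings are aromatic. Total: 7.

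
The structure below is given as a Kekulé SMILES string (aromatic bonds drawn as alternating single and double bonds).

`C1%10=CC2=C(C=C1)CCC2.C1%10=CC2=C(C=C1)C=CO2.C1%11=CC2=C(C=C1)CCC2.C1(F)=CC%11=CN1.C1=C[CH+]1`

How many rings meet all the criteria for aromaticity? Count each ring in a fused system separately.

6

The SMILES encodes a six-membered carbon ring with three alternating C=C double bonds, fused to a saturated five-membered carbon ring; a six-membered carbon ring with three alternating C=C double bonds, fused to a five-membered ring containing one oxygen and two C=C double bonds; a six-membered carbon ring with three alternating C=C double bonds, fused to a saturated five-membered carbon ring; a five-membered ring of four carbons and one nitrogen bearing a hydrogen, with two C=C double bonds; a three-membered all-carbon ring bearing a positive charge on one carbon, with one C=C double bond.
The 6-membered ring is fully conjugated (every ring atom contributes a p orbital); 3 ring double bonds give 6 π electrons. Since 6 = 4n+2 (n=1), it is aromatic (benzene ring).
The 5-membered ring has three sp³ carbons, so it is not fully conjugated — not aromatic (cyclopentane ring).
The fused 6/5-membered bicyclic (with one oxygen) is a single π system with 9 sp² atoms and 10 π electrons from ring double bonds plus a heteroatom lone pair. 10 = 4(2)+2, so the system is aromatic and both rings count as aromatic (benzofuran).
The second 6-membered ring has a continuous p-orbital overlap around the ring; 3 ring double bonds give 6 π electrons. Since 6 = 4n+2 (n=1), it is aromatic (benzene ring).
The second 5-membered ring has three sp³ carbons, so it is not fully conjugated — not aromatic (cyclopentane ring).
The 5-membered ring with one N–H is fully conjugated (every ring atom contributes a p orbital); 2 ring double bonds (4 π electrons) plus a heteroatom lone pair (2) give 6 π electrons. 6 = 4(1)+2, so it is aromatic (pyrrole).
The 3-membered ring is fully conjugated (every ring atom contributes a p orbital); 1 ring double bond (2 π electrons) plus the carbocation's empty p orbital (0, but keeps the ring conjugated) give 2 π electrons. That satisfies 4n+2 with n=0, so it is aromatic (cyclopropenyl cation).
6 of the 8 rings are aromatic. Total: 6.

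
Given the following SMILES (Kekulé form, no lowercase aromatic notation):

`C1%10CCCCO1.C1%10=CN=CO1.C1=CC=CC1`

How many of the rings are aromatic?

1

The SMILES encodes a six-membered saturated ring of five carbons and one oxygen; a five-membered ring with an oxygen at position 1 and a nitrogen at position 3 (in a C=N bond), with two double bonds; a five-membered carbon ring with two conjugated C=C double bonds and one sp³ carbon.
The 6-membered ring with one oxygen has only sp³ atoms, so it is not fully conjugated — not aromatic (tetrahydropyran).
The 5-membered ring with one oxygen and one =N– is planar and fully conjugated; 2 ring double bonds (4 π electrons) plus a heteroatom lone pair (2) give 6 π electrons. That satisfies 4n+2 with n=1, so it is aromatic (oxazole).
The 5-membered ring has one sp³ carbon, so it is not fully conjugated — not aromatic (cyclopentadiene).
1 of the 3 rings is aromatic. Total: 1.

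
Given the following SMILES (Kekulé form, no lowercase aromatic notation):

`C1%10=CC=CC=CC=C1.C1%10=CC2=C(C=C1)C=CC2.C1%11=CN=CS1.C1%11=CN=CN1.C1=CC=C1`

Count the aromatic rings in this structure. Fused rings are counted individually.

3

The SMILES encodes an eight-membered carbon ring with four alternating C=C double bonds; a six-membered carbon ring with three alternating C=C double bonds, fused to a five-membered carbon ring containing one C=C double bond and one sp³ carbon; a five-membered ring with a sulfur at position 1 and a nitrogen at position 3 (in a C=N bond), with two double bonds; a five-membered ring with nitrogens at positions 1 and 3 (one bearing H, one in a C=N bond) and two double bonds; a four-membered carbon ring with two alternating C=C double bonds.
The 8-membered ring has only sp² ring atoms; a planar conformation would have a fully conjugated π system of 8 electrons. But 8 = 4(2), which is 4n not 4n+2, so it is not aromatic (cyclooctatetraene) — cyclooctatetraene distorts into a non-planar tub to avoid antiaromaticity.
The 6-membered ring is fully conjugated (every ring atom contributes a p orbital); 3 ring double bonds give 6 π electrons. Since 6 = 4n+2 (n=1), it is aromatic (benzene ring).
The 5-membered ring has one sp³ carbon, so it is not fully conjugated — not aromatic (cyclopentene ring).
The 5-membered ring with one sulfur and one =N– is fully conjugated (every ring atom contributes a p orbital); 2 ring double bonds (4 π electrons) plus a heteroatom lone pair (2) give 6 π electrons. 6 = 4(1)+2, so it is aromatic (thiazole).
The 5-membered ring with two nitrogens (one N–H, one =N–) is fully conjugated (every ring atom contributes a p orbital); 2 ring double bonds (4 π electrons) plus a heteroatom lone pair (2) give 6 π electrons. That satisfies 4n+2 with n=1, so it is aromatic (imidazole).
The 4-membered ring has only sp² ring atoms; a planar conformation would have a fully conjugated π system of 4 electrons. But 4 = 4(1), which is 4n not 4n+2, so it is not aromatic (cyclobutadiene) — cyclobutadiene is antiaromatic and distorts to a rectangle.
3 of the 6 rings are aromatic. Total: 3.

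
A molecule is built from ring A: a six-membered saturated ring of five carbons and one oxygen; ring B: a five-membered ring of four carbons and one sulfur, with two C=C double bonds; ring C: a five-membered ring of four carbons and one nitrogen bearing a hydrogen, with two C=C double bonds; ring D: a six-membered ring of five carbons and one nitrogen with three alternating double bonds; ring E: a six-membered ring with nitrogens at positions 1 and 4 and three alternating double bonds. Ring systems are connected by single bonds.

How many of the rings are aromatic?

Ring A has only sp³ atoms, so it is not fully conjugated — not aromatic (tetrahydropyran).
Ring B has a continuous p-orbital overlap around the ring; 2 ring double bonds (4 π electrons) plus a heteroatom lone pair (2) give 6 π electrons. That satisfies 4n+2 with n=1, so ring B is aromatic (thiophene).
Ring C has a continuous p-orbital overlap around the ring; 2 ring double bonds (4 π electrons) plus a heteroatom lone pair (2) give 6 π electrons. That satisfies 4n+2 with n=1, so ring C is aromatic (pyrrole).
Ring D is planar and fully conjugated; 3 ring double bonds give 6 π electrons. Since 6 = 4n+2 (n=1), ring D is aromatic (pyridine).
Ring E is planar and fully conjugated; 3 ring double bonds give 6 π electrons. That satisfies 4n+2 with n=1, so ring E is aromatic (pyrazine).
Aromatic: B, C, D, E. Total: 4.

4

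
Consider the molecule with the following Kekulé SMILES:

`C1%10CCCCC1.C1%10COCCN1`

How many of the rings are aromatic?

The SMILES encodes a six-membered saturated carbon ring; a six-membered saturated ring with an oxygen and an N–H nitrogen at positions 1 and 4.
The 6-membered ring has only sp³ atoms, so it is not fully conjugated — not aromatic (cyclohexane).
The 6-membered ring with one oxygen and one N–H (1,4) has only sp³ atoms, so it is not fully conjugated — not aromatic (morpholine).
None of the rings are aromatic. Total: 0.

0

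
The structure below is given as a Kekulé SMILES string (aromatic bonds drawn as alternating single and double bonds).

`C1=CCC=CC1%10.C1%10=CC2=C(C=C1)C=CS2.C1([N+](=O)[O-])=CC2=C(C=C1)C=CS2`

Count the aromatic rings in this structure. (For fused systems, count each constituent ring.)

The SMILES encodes a six-membered carbon ring with two isolated C=C double bonds and two sp³ carbons; a six-membered carbon ring with three alternating C=C double bonds, fused to a five-membered ring containing one sulfur and two C=C double bonds; a six-membered carbon ring with three alternating C=C double bonds, fused to a five-membered ring containing one sulfur and two C=C double bonds.
The 6-membered ring has two sp³ carbons, so it is not fully conjugated — not aromatic (1,4-cyclohexadiene).
The fused 6/5-membered bicyclic (with one sulfur) is a single π system with 9 sp² atoms and 10 π electrons from ring double bonds plus a heteroatom lone pair. 10 = 4(2)+2, so the system is aromatic and both rings count as aromatic (benzothiophene).
The fused 6/5-membered bicyclic (with one sulfur) is a single π system with 9 sp² atoms and 10 π electrons from ring double bonds plus a heteroatom lone pair. 10 = 4(2)+2, so the system is aromatic and both rings count as aromatic (benzothiophene).
4 of the 5 rings are aromatic. Total: 4.

4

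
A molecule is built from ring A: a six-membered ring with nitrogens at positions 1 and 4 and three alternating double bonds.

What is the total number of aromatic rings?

1

Ring A is planar and fully conjugated; 3 ring double bonds give 6 π electrons. 6 = 4(1)+2, so ring A is aromatic (pyrazine).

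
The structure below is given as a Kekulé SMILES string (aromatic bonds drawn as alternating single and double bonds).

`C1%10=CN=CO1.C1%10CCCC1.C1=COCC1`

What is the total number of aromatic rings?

1

The SMILES encodes a five-membered ring with an oxygen at position 1 and a nitrogen at position 3 (in a C=N bond), with two double bonds; a five-membered saturated carbon ring; a five-membered ring of four carbons and one oxygen, with one C=C double bond and two sp³ carbons.
The 5-membered ring with one oxygen and one =N– is planar and fully conjugated; 2 ring double bonds (4 π electrons) plus a heteroatom lone pair (2) give 6 π electrons. Since 6 = 4n+2 (n=1), it is aromatic (oxazole).
The 5-membered ring has only sp³ atoms, so it is not fully conjugated — not aromatic (cyclopentane).
The 5-membered ring with one oxygen has two sp³ carbons, so it is not fully conjugated — not aromatic (2,3-dihydrofuran).
1 of the 3 rings is aromatic. Total: 1.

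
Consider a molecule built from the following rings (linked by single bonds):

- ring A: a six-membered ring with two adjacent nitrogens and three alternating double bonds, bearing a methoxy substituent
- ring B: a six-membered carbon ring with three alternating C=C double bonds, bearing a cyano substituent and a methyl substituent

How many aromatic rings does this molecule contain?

Ring A is fully conjugated (every ring atom contributes a p orbital); 3 ring double bonds give 6 π electrons. 6 = 4(1)+2, so ring A is aromatic (pyridazine).
Ring B is fully conjugated (every ring atom contributes a p orbital); 3 ring double bonds give 6 π electrons. 6 = 4(1)+2, so ring B is aromatic (benzene).
Aromatic: A, B. Total: 2.

2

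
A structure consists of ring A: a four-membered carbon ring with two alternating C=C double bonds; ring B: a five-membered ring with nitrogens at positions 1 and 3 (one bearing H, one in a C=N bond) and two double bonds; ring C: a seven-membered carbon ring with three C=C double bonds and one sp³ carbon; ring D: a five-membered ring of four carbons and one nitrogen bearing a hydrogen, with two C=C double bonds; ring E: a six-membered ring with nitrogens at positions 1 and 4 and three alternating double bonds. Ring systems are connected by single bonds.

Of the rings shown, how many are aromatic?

Ring A has only sp² ring atoms; a planar conformation would have a fully conjugated π system of 4 electrons. But 4 = 4(1), which is 4n not 4n+2, so ring A is not aromatic (cyclobutadiene) — cyclobutadiene is antiaromatic and distorts to a rectangle.
Ring B has a continuous p-orbital overlap around the ring; 2 ring double bonds (4 π electrons) plus a heteroatom lone pair (2) give 6 π electrons. That satisfies 4n+2 with n=1, so ring B is aromatic (imidazole).
Ring C has one sp³ carbon, so it is not fully conjugated — not aromatic (cycloheptatriene).
Ring D has a continuous p-orbital overlap around the ring; 2 ring double bonds (4 π electrons) plus a heteroatom lone pair (2) give 6 π electrons. 6 = 4(1)+2, so ring D is aromatic (pyrrole).
Ring E has a continuous p-orbital overlap around the ring; 3 ring double bonds give 6 π electrons. That satisfies 4n+2 with n=1, so ring E is aromatic (pyrazine).
Aromatic: B, D, E. Total: 3.

3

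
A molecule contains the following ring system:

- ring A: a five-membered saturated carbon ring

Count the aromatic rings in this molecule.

0

Ring A has only sp³ atoms, so it is not fully conjugated — not aromatic (cyclopentane).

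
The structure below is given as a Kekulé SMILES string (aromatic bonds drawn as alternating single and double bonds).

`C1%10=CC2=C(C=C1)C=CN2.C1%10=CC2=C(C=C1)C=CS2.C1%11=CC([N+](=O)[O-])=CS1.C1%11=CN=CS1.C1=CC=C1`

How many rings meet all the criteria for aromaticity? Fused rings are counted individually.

6

The SMILES encodes a six-membered carbon ring with three alternating C=C double bonds, fused to a five-membered ring containing one N–H nitrogen and two C=C double bonds; a six-membered carbon ring with three alternating C=C double bonds, fused to a five-membered ring containing one sulfur and two C=C double bonds; a five-membered ring of four carbons and one sulfur, with two C=C double bonds; a five-membered ring with a sulfur at position 1 and a nitrogen at position 3 (in a C=N bond), with two double bonds; a four-membered carbon ring with two alternating C=C double bonds.
The fused 6/5-membered bicyclic (with one N–H) is a single π system with 9 sp² atoms and 10 π electrons from ring double bonds plus a heteroatom lone pair. 10 = 4(2)+2, so the system is aromatic and both rings count as aromatic (indole).
The fused 6/5-membered bicyclic (with one sulfur) is a single π system with 9 sp² atoms and 10 π electrons from ring double bonds plus a heteroatom lone pair. 10 = 4(2)+2, so the system is aromatic and both rings count as aromatic (benzothiophene).
The 5-membered ring with one sulfur has a continuous p-orbital overlap around the ring; 2 ring double bonds (4 π electrons) plus a heteroatom lone pair (2) give 6 π electrons. Since 6 = 4n+2 (n=1), it is aromatic (thiophene).
The 5-membered ring with one sulfur and one =N– is fully conjugated (every ring atom contributes a p orbital); 2 ring double bonds (4 π electrons) plus a heteroatom lone pair (2) give 6 π electrons. That satisfies 4n+2 with n=1, so it is aromatic (thiazole).
The 4-membered ring has only sp² ring atoms; a planar conformation would have a fully conjugated π system of 4 electrons. But 4 = 4(1), which is 4n not 4n+2, so it is not aromatic (cyclobutadiene) — cyclobutadiene is antiaromatic and distorts to a rectangle.
6 of the 7 rings are aromatic. Total: 6.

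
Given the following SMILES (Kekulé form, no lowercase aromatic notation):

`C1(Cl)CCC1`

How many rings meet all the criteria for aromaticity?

The SMILES encodes a four-membered saturated carbon ring.
The 4-membered ring has only sp³ atoms, so it is not fully conjugated — not aromatic (cyclobutane).

0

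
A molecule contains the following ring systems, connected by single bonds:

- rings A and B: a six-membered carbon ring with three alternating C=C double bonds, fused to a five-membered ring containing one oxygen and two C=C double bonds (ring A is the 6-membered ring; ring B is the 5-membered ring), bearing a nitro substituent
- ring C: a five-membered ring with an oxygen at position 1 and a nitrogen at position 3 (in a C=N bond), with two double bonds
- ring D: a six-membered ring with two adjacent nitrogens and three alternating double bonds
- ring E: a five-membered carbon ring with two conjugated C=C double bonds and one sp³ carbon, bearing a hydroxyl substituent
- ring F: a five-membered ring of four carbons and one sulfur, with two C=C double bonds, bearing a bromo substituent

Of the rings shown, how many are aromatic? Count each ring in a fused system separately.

Rings A and B form a fused bicyclic system (with one oxygen) with 9 sp² atoms and 10 π electrons from ring double bonds plus a heteroatom lone pair. 10 = 4(2)+2, so the system is aromatic and both rings count as aromatic (benzofuran).
Ring C is planar and fully conjugated; 2 ring double bonds (4 π electrons) plus a heteroatom lone pair (2) give 6 π electrons. Since 6 = 4n+2 (n=1), ring C is aromatic (oxazole).
Ring D is planar and fully conjugated; 3 ring double bonds give 6 π electrons. Since 6 = 4n+2 (n=1), ring D is aromatic (pyridazine).
Ring E has one sp³ carbon, so it is not fully conjugated — not aromatic (cyclopentadiene).
Ring F is planar and fully conjugated; 2 ring double bonds (4 π electrons) plus a heteroatom lone pair (2) give 6 π electrons. 6 = 4(1)+2, so ring F is aromatic (thiophene).
Aromatic: A, B, C, D, F. Total: 5.

5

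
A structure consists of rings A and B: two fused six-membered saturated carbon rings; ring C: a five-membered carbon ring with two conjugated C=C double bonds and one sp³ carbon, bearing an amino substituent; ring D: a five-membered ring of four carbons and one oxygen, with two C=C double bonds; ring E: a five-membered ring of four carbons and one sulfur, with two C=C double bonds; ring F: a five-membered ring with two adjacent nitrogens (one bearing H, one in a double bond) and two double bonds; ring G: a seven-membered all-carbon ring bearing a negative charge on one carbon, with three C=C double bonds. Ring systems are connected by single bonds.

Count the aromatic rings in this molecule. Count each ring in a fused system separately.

3

Ring A has only sp³ atoms, so it is not fully conjugated — not aromatic (cyclohexane ring).
Ring B has only sp³ atoms, so it is not fully conjugated — not aromatic (cyclohexane ring).
Ring C has one sp³ carbon, so it is not fully conjugated — not aromatic (cyclopentadiene).
Ring D has a continuous p-orbital overlap around the ring; 2 ring double bonds (4 π electrons) plus a heteroatom lone pair (2) give 6 π electrons. That satisfies 4n+2 with n=1, so ring D is aromatic (furan).
Ring E is fully conjugated (every ring atom contributes a p orbital); 2 ring double bonds (4 π electrons) plus a heteroatom lone pair (2) give 6 π electrons. That satisfies 4n+2 with n=1, so ring E is aromatic (thiophene).
Ring F is fully conjugated (every ring atom contributes a p orbital); 2 ring double bonds (4 π electrons) plus a heteroatom lone pair (2) give 6 π electrons. Since 6 = 4n+2 (n=1), ring F is aromatic (pyrazole).
Ring G has only sp² ring atoms; a planar conformation would have a fully conjugated π system of 8 electrons. But 8 = 4(2), which is 4n not 4n+2, so ring G is not aromatic (cycloheptatrienyl anion).
Aromatic: D, E, F. Total: 3.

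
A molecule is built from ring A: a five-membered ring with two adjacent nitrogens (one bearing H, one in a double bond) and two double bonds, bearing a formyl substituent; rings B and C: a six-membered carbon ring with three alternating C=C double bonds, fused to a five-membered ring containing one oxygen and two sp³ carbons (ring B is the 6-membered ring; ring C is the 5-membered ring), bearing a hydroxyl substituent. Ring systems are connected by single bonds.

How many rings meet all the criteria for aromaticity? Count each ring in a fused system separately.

2

Ring A has a continuous p-orbital overlap around the ring; 2 ring double bonds (4 π electrons) plus a heteroatom lone pair (2) give 6 π electrons. That satisfies 4n+2 with n=1, so ring A is aromatic (pyrazole).
Ring B is planar and fully conjugated; 3 ring double bonds give 6 π electrons. That satisfies 4n+2 with n=1, so ring B is aromatic (benzene ring).
Ring C has two sp³ carbons, so it is not fully conjugated — not aromatic (oxolane ring).
Aromatic: A, B. Total: 2.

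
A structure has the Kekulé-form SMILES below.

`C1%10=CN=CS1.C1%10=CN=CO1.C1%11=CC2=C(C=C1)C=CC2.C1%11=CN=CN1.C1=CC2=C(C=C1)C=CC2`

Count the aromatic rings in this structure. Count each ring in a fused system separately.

The SMILES encodes a five-membered ring with a sulfur at position 1 and a nitrogen at position 3 (in a C=N bond), with two double bonds; a five-membered ring with an oxygen at position 1 and a nitrogen at position 3 (in a C=N bond), with two double bonds; a six-membered carbon ring with three alternating C=C double bonds, fused to a five-membered carbon ring containing one C=C double bond and one sp³ carbon; a five-membered ring with nitrogens at positions 1 and 3 (one bearing H, one in a C=N bond) and two double bonds; a six-membered carbon ring with three alternating C=C double bonds, fused to a five-membered carbon ring containing one C=C double bond and one sp³ carbon.
The 5-membered ring with one sulfur and one =N– is fully conjugated (every ring atom contributes a p orbital); 2 ring double bonds (4 π electrons) plus a heteroatom lone pair (2) give 6 π electrons. That satisfies 4n+2 with n=1, so it is aromatic (thiazole).
The 5-membered ring with one oxygen and one =N– is fully conjugated (every ring atom contributes a p orbital); 2 ring double bonds (4 π electrons) plus a heteroatom lone pair (2) give 6 π electrons. That satisfies 4n+2 with n=1, so it is aromatic (oxazole).
The 6-membered ring is planar and fully conjugated; 3 ring double bonds give 6 π electrons. That satisfies 4n+2 with n=1, so it is aromatic (benzene ring).
The 5-membered ring has one sp³ carbon, so it is not fully conjugated — not aromatic (cyclopentene ring).
The 5-membered ring with two nitrogens (one N–H, one =N–) has a continuous p-orbital overlap around the ring; 2 ring double bonds (4 π electrons) plus a heteroatom lone pair (2) give 6 π electrons. Since 6 = 4n+2 (n=1), it is aromatic (imidazole).
The second 6-membered ring is planar and fully conjugated; 3 ring double bonds give 6 π electrons. Since 6 = 4n+2 (n=1), it is aromatic (benzene ring).
The second 5-membered ring has one sp³ carbon, so it is not fully conjugated — not aromatic (cyclopentene ring).
5 of the 7 rings are aromatic. Total: 5.

5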